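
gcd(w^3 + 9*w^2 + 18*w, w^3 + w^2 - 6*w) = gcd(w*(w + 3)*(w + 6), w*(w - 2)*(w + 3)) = w^2 + 3*w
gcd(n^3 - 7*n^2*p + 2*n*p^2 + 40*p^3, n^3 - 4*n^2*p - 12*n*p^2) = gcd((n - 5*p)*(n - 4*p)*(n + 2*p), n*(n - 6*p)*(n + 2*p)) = n + 2*p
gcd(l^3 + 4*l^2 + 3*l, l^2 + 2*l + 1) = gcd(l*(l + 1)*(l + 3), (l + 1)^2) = l + 1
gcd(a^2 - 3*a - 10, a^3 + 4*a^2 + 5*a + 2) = a + 2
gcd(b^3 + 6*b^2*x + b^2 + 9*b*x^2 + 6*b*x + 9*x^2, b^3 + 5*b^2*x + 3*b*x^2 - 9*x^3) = b^2 + 6*b*x + 9*x^2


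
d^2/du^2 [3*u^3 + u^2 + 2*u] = 18*u + 2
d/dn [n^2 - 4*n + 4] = 2*n - 4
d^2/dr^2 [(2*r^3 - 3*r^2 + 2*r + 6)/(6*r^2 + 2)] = 3*(4*r^3 + 63*r^2 - 4*r - 7)/(27*r^6 + 27*r^4 + 9*r^2 + 1)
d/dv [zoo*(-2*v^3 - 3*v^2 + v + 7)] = zoo*(v^2 + v + 1)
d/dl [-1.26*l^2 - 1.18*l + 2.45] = -2.52*l - 1.18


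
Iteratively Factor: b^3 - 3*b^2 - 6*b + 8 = (b - 1)*(b^2 - 2*b - 8) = (b - 4)*(b - 1)*(b + 2)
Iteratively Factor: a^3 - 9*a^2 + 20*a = (a - 5)*(a^2 - 4*a) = (a - 5)*(a - 4)*(a)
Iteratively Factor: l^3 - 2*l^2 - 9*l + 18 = (l + 3)*(l^2 - 5*l + 6) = (l - 2)*(l + 3)*(l - 3)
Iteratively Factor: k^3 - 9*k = (k + 3)*(k^2 - 3*k) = (k - 3)*(k + 3)*(k)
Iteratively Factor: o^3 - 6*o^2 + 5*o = (o - 5)*(o^2 - o) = o*(o - 5)*(o - 1)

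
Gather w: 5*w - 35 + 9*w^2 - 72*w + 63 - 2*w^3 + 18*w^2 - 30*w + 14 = -2*w^3 + 27*w^2 - 97*w + 42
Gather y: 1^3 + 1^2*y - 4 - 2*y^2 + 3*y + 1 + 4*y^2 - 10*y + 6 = 2*y^2 - 6*y + 4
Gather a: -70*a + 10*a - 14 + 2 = -60*a - 12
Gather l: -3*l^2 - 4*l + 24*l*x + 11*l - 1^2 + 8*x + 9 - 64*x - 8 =-3*l^2 + l*(24*x + 7) - 56*x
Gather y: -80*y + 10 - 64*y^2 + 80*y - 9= 1 - 64*y^2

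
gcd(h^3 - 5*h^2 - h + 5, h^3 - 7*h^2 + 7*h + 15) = h^2 - 4*h - 5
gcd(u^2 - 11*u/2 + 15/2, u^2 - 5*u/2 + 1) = 1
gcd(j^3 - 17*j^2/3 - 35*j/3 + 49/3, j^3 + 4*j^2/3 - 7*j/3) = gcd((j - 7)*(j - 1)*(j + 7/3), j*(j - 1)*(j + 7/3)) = j^2 + 4*j/3 - 7/3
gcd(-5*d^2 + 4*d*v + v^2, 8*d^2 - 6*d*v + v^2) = 1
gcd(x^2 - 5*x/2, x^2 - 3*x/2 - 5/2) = x - 5/2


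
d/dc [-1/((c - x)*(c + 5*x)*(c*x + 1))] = (x*(c - x)*(c + 5*x) + (c - x)*(c*x + 1) + (c + 5*x)*(c*x + 1))/((c - x)^2*(c + 5*x)^2*(c*x + 1)^2)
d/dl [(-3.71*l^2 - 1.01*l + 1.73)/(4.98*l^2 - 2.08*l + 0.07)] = (12.7466*l^2 - 17.7502*l + 3.5277)/(24.8004*l^4 - 20.7168*l^3 + 5.0236*l^2 - 0.2912*l + 0.0049)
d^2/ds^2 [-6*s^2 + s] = -12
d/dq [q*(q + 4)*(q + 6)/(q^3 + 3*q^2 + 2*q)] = (-7*q^2 - 44*q - 52)/(q^4 + 6*q^3 + 13*q^2 + 12*q + 4)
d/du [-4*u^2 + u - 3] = 1 - 8*u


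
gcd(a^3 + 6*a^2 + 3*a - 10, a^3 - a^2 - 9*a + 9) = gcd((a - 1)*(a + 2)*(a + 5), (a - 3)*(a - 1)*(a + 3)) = a - 1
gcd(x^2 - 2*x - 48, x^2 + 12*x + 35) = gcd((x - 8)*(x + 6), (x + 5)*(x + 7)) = 1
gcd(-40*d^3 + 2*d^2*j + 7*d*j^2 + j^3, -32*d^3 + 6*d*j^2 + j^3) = 8*d^2 - 2*d*j - j^2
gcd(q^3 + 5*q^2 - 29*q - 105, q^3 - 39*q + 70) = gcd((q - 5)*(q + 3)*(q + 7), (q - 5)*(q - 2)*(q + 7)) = q^2 + 2*q - 35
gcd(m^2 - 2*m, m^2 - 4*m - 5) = 1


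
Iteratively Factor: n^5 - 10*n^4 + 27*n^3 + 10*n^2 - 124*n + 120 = (n - 2)*(n^4 - 8*n^3 + 11*n^2 + 32*n - 60) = (n - 2)^2*(n^3 - 6*n^2 - n + 30) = (n - 3)*(n - 2)^2*(n^2 - 3*n - 10) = (n - 5)*(n - 3)*(n - 2)^2*(n + 2)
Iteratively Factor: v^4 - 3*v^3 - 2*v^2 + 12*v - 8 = (v - 1)*(v^3 - 2*v^2 - 4*v + 8) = (v - 2)*(v - 1)*(v^2 - 4) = (v - 2)^2*(v - 1)*(v + 2)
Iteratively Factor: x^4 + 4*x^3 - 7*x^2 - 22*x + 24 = (x + 4)*(x^3 - 7*x + 6) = (x + 3)*(x + 4)*(x^2 - 3*x + 2) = (x - 2)*(x + 3)*(x + 4)*(x - 1)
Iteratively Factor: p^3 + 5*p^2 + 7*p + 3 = (p + 1)*(p^2 + 4*p + 3) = (p + 1)^2*(p + 3)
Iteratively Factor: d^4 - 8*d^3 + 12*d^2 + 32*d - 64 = (d - 4)*(d^3 - 4*d^2 - 4*d + 16) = (d - 4)^2*(d^2 - 4) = (d - 4)^2*(d + 2)*(d - 2)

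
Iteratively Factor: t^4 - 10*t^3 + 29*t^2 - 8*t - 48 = (t - 4)*(t^3 - 6*t^2 + 5*t + 12) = (t - 4)^2*(t^2 - 2*t - 3) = (t - 4)^2*(t + 1)*(t - 3)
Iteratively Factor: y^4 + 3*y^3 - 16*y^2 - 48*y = (y + 4)*(y^3 - y^2 - 12*y) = (y - 4)*(y + 4)*(y^2 + 3*y) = (y - 4)*(y + 3)*(y + 4)*(y)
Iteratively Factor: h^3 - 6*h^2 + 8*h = (h - 4)*(h^2 - 2*h) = h*(h - 4)*(h - 2)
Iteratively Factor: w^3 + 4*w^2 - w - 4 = (w + 1)*(w^2 + 3*w - 4) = (w + 1)*(w + 4)*(w - 1)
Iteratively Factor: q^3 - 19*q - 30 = (q + 2)*(q^2 - 2*q - 15) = (q + 2)*(q + 3)*(q - 5)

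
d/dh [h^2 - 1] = 2*h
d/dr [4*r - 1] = 4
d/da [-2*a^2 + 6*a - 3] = 6 - 4*a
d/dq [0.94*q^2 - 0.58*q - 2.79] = 1.88*q - 0.58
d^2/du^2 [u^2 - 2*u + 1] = 2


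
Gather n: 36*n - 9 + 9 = 36*n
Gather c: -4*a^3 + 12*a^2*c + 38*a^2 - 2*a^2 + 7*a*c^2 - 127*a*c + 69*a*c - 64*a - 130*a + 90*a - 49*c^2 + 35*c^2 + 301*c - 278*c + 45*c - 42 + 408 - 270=-4*a^3 + 36*a^2 - 104*a + c^2*(7*a - 14) + c*(12*a^2 - 58*a + 68) + 96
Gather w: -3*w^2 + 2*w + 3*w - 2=-3*w^2 + 5*w - 2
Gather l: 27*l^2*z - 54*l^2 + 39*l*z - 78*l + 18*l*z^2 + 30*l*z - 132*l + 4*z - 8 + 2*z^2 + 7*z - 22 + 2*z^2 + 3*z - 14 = l^2*(27*z - 54) + l*(18*z^2 + 69*z - 210) + 4*z^2 + 14*z - 44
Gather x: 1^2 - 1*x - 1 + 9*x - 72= 8*x - 72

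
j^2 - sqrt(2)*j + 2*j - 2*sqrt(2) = (j + 2)*(j - sqrt(2))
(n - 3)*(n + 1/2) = n^2 - 5*n/2 - 3/2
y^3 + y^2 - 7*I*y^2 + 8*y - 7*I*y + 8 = (y + 1)*(y - 8*I)*(y + I)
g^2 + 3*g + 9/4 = (g + 3/2)^2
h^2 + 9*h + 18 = (h + 3)*(h + 6)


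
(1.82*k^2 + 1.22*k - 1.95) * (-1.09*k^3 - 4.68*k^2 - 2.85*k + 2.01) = -1.9838*k^5 - 9.8474*k^4 - 8.7711*k^3 + 9.3072*k^2 + 8.0097*k - 3.9195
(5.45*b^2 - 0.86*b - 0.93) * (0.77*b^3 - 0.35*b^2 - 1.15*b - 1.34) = 4.1965*b^5 - 2.5697*b^4 - 6.6826*b^3 - 5.9885*b^2 + 2.2219*b + 1.2462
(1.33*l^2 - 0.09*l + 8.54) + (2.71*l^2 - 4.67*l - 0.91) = 4.04*l^2 - 4.76*l + 7.63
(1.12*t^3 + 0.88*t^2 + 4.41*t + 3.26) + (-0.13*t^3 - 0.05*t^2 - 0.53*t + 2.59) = 0.99*t^3 + 0.83*t^2 + 3.88*t + 5.85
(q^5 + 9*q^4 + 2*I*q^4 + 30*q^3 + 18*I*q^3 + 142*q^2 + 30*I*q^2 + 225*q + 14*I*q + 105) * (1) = q^5 + 9*q^4 + 2*I*q^4 + 30*q^3 + 18*I*q^3 + 142*q^2 + 30*I*q^2 + 225*q + 14*I*q + 105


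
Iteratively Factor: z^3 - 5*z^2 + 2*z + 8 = (z - 4)*(z^2 - z - 2) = (z - 4)*(z + 1)*(z - 2)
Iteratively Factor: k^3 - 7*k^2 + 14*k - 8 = (k - 2)*(k^2 - 5*k + 4) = (k - 4)*(k - 2)*(k - 1)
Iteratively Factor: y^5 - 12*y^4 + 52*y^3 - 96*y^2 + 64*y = (y)*(y^4 - 12*y^3 + 52*y^2 - 96*y + 64) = y*(y - 2)*(y^3 - 10*y^2 + 32*y - 32) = y*(y - 4)*(y - 2)*(y^2 - 6*y + 8) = y*(y - 4)*(y - 2)^2*(y - 4)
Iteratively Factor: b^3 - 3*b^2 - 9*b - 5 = (b + 1)*(b^2 - 4*b - 5) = (b + 1)^2*(b - 5)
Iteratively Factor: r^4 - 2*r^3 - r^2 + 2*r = (r - 2)*(r^3 - r) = (r - 2)*(r + 1)*(r^2 - r) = r*(r - 2)*(r + 1)*(r - 1)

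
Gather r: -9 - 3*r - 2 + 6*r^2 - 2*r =6*r^2 - 5*r - 11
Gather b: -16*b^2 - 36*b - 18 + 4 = -16*b^2 - 36*b - 14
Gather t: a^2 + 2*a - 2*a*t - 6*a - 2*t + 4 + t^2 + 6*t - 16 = a^2 - 4*a + t^2 + t*(4 - 2*a) - 12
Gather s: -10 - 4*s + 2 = -4*s - 8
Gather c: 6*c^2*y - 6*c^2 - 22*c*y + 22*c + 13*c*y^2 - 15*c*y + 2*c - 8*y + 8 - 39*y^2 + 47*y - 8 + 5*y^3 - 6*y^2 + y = c^2*(6*y - 6) + c*(13*y^2 - 37*y + 24) + 5*y^3 - 45*y^2 + 40*y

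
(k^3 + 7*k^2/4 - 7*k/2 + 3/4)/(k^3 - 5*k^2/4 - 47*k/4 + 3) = (k - 1)/(k - 4)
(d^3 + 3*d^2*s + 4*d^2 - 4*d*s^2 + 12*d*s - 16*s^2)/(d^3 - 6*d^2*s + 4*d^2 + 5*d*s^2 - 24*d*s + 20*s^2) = (-d - 4*s)/(-d + 5*s)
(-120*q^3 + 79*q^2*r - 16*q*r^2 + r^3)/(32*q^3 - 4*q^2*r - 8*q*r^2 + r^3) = (-15*q^2 + 8*q*r - r^2)/(4*q^2 - r^2)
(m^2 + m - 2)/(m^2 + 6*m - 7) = (m + 2)/(m + 7)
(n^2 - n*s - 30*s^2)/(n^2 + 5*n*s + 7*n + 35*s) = (n - 6*s)/(n + 7)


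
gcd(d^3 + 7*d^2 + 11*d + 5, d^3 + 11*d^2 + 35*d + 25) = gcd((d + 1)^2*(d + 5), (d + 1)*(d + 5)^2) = d^2 + 6*d + 5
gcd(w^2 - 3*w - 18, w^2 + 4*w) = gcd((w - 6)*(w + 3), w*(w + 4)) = 1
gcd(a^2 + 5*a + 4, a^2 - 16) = a + 4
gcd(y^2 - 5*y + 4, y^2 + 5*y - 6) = y - 1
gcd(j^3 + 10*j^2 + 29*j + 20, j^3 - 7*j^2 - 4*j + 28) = 1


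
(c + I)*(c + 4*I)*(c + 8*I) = c^3 + 13*I*c^2 - 44*c - 32*I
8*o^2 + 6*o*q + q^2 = (2*o + q)*(4*o + q)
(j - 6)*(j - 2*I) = j^2 - 6*j - 2*I*j + 12*I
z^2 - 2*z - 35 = (z - 7)*(z + 5)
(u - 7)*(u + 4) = u^2 - 3*u - 28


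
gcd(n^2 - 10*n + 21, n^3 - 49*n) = n - 7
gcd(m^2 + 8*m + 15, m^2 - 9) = m + 3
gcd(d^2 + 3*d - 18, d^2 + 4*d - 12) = d + 6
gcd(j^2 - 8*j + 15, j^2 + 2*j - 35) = j - 5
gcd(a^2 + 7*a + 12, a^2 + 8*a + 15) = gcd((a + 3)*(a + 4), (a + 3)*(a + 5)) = a + 3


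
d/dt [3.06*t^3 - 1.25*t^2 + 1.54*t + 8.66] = 9.18*t^2 - 2.5*t + 1.54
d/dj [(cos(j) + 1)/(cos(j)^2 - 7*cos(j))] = (sin(j) - 7*sin(j)/cos(j)^2 + 2*tan(j))/(cos(j) - 7)^2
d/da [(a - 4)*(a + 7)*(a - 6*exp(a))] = -6*a^2*exp(a) + 3*a^2 - 30*a*exp(a) + 6*a + 150*exp(a) - 28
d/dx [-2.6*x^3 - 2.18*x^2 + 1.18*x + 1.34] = -7.8*x^2 - 4.36*x + 1.18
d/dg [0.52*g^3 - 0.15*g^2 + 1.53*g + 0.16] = 1.56*g^2 - 0.3*g + 1.53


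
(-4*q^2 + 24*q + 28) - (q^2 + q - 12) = -5*q^2 + 23*q + 40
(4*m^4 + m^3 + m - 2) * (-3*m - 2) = -12*m^5 - 11*m^4 - 2*m^3 - 3*m^2 + 4*m + 4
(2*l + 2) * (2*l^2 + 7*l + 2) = 4*l^3 + 18*l^2 + 18*l + 4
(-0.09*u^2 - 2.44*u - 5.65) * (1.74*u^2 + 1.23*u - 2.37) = -0.1566*u^4 - 4.3563*u^3 - 12.6189*u^2 - 1.1667*u + 13.3905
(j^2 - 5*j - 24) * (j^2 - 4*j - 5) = j^4 - 9*j^3 - 9*j^2 + 121*j + 120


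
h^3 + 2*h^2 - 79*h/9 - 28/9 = (h - 7/3)*(h + 1/3)*(h + 4)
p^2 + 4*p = p*(p + 4)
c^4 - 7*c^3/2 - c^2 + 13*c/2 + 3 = (c - 3)*(c - 2)*(c + 1/2)*(c + 1)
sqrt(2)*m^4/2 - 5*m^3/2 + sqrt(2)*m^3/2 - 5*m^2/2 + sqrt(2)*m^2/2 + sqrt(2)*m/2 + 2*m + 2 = (m + 1)*(m - 2*sqrt(2))*(m - sqrt(2))*(sqrt(2)*m/2 + 1/2)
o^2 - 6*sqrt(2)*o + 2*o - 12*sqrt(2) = (o + 2)*(o - 6*sqrt(2))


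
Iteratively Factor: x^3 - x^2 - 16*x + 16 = (x - 1)*(x^2 - 16) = (x - 4)*(x - 1)*(x + 4)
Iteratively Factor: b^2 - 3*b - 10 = (b - 5)*(b + 2)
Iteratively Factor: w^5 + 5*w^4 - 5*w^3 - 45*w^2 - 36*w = (w)*(w^4 + 5*w^3 - 5*w^2 - 45*w - 36) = w*(w + 3)*(w^3 + 2*w^2 - 11*w - 12) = w*(w + 1)*(w + 3)*(w^2 + w - 12) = w*(w + 1)*(w + 3)*(w + 4)*(w - 3)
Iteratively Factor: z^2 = (z)*(z)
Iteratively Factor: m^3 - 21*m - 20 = (m - 5)*(m^2 + 5*m + 4) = (m - 5)*(m + 4)*(m + 1)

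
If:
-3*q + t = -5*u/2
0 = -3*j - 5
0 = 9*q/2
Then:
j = -5/3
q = 0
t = -5*u/2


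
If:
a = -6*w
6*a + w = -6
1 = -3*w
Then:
No Solution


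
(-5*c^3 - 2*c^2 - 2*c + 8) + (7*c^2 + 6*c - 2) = -5*c^3 + 5*c^2 + 4*c + 6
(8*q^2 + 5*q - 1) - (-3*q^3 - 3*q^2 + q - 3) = 3*q^3 + 11*q^2 + 4*q + 2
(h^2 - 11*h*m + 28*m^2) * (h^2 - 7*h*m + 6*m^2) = h^4 - 18*h^3*m + 111*h^2*m^2 - 262*h*m^3 + 168*m^4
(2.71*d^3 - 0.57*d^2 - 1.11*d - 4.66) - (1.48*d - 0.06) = 2.71*d^3 - 0.57*d^2 - 2.59*d - 4.6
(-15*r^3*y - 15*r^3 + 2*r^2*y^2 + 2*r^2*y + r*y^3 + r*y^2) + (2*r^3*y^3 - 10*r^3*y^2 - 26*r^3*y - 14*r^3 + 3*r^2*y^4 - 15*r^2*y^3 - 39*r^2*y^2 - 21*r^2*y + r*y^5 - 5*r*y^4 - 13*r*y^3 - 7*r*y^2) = 2*r^3*y^3 - 10*r^3*y^2 - 41*r^3*y - 29*r^3 + 3*r^2*y^4 - 15*r^2*y^3 - 37*r^2*y^2 - 19*r^2*y + r*y^5 - 5*r*y^4 - 12*r*y^3 - 6*r*y^2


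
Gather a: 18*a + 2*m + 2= 18*a + 2*m + 2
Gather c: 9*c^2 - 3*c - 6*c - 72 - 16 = 9*c^2 - 9*c - 88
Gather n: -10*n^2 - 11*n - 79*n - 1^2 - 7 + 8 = -10*n^2 - 90*n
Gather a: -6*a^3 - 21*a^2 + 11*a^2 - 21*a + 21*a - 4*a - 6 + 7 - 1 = -6*a^3 - 10*a^2 - 4*a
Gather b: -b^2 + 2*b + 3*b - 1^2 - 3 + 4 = -b^2 + 5*b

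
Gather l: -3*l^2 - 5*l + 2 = -3*l^2 - 5*l + 2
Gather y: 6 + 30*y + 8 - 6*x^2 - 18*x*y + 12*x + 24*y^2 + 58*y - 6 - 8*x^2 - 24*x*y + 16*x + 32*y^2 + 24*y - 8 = -14*x^2 + 28*x + 56*y^2 + y*(112 - 42*x)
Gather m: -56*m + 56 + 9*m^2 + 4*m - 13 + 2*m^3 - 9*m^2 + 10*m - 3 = 2*m^3 - 42*m + 40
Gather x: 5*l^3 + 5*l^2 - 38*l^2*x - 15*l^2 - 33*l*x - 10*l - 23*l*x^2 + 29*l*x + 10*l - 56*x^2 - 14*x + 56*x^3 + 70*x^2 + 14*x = 5*l^3 - 10*l^2 + 56*x^3 + x^2*(14 - 23*l) + x*(-38*l^2 - 4*l)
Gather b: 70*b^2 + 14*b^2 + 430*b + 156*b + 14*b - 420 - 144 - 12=84*b^2 + 600*b - 576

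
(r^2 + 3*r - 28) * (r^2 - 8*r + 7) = r^4 - 5*r^3 - 45*r^2 + 245*r - 196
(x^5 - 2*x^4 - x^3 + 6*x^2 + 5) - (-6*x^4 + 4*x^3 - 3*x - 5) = x^5 + 4*x^4 - 5*x^3 + 6*x^2 + 3*x + 10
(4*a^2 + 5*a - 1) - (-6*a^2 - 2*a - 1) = 10*a^2 + 7*a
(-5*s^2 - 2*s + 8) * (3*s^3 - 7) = -15*s^5 - 6*s^4 + 24*s^3 + 35*s^2 + 14*s - 56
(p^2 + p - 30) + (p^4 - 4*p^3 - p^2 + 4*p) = p^4 - 4*p^3 + 5*p - 30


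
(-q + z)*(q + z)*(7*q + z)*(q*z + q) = -7*q^4*z - 7*q^4 - q^3*z^2 - q^3*z + 7*q^2*z^3 + 7*q^2*z^2 + q*z^4 + q*z^3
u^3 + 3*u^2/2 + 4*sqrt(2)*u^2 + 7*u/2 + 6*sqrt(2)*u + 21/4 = (u + 3/2)*(u + sqrt(2)/2)*(u + 7*sqrt(2)/2)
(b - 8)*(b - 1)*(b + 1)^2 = b^4 - 7*b^3 - 9*b^2 + 7*b + 8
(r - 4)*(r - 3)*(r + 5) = r^3 - 2*r^2 - 23*r + 60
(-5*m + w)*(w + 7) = -5*m*w - 35*m + w^2 + 7*w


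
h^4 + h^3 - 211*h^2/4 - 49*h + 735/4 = (h - 7)*(h - 3/2)*(h + 5/2)*(h + 7)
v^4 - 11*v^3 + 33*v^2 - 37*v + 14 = (v - 7)*(v - 2)*(v - 1)^2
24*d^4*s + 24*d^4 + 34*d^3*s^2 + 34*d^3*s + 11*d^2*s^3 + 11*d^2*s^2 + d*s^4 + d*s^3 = (d + s)*(4*d + s)*(6*d + s)*(d*s + d)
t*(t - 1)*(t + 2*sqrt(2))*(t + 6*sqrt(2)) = t^4 - t^3 + 8*sqrt(2)*t^3 - 8*sqrt(2)*t^2 + 24*t^2 - 24*t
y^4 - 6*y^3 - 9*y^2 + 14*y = y*(y - 7)*(y - 1)*(y + 2)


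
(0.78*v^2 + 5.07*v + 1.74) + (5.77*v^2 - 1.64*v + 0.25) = 6.55*v^2 + 3.43*v + 1.99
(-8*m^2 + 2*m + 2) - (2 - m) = -8*m^2 + 3*m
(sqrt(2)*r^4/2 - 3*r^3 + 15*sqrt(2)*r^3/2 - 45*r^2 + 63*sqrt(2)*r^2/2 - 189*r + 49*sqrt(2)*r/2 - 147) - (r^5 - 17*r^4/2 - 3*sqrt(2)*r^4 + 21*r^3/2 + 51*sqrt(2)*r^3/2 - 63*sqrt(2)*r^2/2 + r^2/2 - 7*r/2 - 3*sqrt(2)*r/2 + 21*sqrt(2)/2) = -r^5 + 7*sqrt(2)*r^4/2 + 17*r^4/2 - 18*sqrt(2)*r^3 - 27*r^3/2 - 91*r^2/2 + 63*sqrt(2)*r^2 - 371*r/2 + 26*sqrt(2)*r - 147 - 21*sqrt(2)/2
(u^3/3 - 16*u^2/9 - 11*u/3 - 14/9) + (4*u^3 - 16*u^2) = 13*u^3/3 - 160*u^2/9 - 11*u/3 - 14/9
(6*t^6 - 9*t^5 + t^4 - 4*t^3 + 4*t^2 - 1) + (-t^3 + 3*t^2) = 6*t^6 - 9*t^5 + t^4 - 5*t^3 + 7*t^2 - 1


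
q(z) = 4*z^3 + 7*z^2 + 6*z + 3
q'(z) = 12*z^2 + 14*z + 6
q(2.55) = 130.14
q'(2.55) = 119.73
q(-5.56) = -501.48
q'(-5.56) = 299.12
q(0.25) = 5.00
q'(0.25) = 10.25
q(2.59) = 134.99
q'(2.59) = 122.76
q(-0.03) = 2.83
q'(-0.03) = 5.59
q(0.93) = 17.85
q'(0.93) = 29.40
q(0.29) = 5.43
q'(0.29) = 11.07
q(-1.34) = -2.10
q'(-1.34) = 8.79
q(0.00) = 3.00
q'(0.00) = 6.00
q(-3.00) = -60.00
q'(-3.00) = 72.00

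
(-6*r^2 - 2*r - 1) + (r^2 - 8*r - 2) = -5*r^2 - 10*r - 3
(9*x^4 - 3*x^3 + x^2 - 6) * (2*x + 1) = 18*x^5 + 3*x^4 - x^3 + x^2 - 12*x - 6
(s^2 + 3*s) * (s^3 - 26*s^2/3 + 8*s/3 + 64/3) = s^5 - 17*s^4/3 - 70*s^3/3 + 88*s^2/3 + 64*s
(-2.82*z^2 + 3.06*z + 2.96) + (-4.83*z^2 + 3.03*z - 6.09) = -7.65*z^2 + 6.09*z - 3.13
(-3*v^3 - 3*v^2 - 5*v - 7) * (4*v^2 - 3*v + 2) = -12*v^5 - 3*v^4 - 17*v^3 - 19*v^2 + 11*v - 14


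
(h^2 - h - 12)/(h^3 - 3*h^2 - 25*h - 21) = (h - 4)/(h^2 - 6*h - 7)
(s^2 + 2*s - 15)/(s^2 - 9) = (s + 5)/(s + 3)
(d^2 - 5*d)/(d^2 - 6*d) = (d - 5)/(d - 6)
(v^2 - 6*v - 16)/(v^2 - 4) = (v - 8)/(v - 2)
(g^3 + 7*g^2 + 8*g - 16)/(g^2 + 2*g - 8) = (g^2 + 3*g - 4)/(g - 2)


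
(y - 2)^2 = y^2 - 4*y + 4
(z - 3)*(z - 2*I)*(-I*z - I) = -I*z^3 - 2*z^2 + 2*I*z^2 + 4*z + 3*I*z + 6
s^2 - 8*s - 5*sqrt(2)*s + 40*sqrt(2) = (s - 8)*(s - 5*sqrt(2))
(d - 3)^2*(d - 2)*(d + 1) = d^4 - 7*d^3 + 13*d^2 + 3*d - 18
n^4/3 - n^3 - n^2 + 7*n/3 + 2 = (n/3 + 1/3)*(n - 3)*(n - 2)*(n + 1)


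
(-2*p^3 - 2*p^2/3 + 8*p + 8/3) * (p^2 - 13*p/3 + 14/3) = -2*p^5 + 8*p^4 + 14*p^3/9 - 316*p^2/9 + 232*p/9 + 112/9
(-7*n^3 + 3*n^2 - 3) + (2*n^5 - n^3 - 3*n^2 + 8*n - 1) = 2*n^5 - 8*n^3 + 8*n - 4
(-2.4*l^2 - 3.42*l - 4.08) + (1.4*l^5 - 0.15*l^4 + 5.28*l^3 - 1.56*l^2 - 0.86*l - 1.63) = 1.4*l^5 - 0.15*l^4 + 5.28*l^3 - 3.96*l^2 - 4.28*l - 5.71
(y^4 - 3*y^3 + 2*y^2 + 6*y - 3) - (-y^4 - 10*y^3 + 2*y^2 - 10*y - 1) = 2*y^4 + 7*y^3 + 16*y - 2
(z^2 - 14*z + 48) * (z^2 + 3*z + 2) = z^4 - 11*z^3 + 8*z^2 + 116*z + 96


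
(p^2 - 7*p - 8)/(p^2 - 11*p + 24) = (p + 1)/(p - 3)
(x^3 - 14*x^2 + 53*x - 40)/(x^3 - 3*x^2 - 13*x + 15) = (x - 8)/(x + 3)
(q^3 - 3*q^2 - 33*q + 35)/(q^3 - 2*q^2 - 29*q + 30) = (q - 7)/(q - 6)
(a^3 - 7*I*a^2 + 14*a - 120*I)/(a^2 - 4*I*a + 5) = (a^2 - 2*I*a + 24)/(a + I)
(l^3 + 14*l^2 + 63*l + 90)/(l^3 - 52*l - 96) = (l^2 + 8*l + 15)/(l^2 - 6*l - 16)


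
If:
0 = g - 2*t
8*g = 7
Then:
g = 7/8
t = 7/16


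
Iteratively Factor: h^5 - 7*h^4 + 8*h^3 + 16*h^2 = (h)*(h^4 - 7*h^3 + 8*h^2 + 16*h) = h*(h - 4)*(h^3 - 3*h^2 - 4*h) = h^2*(h - 4)*(h^2 - 3*h - 4) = h^2*(h - 4)^2*(h + 1)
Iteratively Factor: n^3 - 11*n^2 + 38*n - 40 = (n - 4)*(n^2 - 7*n + 10) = (n - 4)*(n - 2)*(n - 5)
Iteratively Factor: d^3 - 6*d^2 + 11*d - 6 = (d - 2)*(d^2 - 4*d + 3) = (d - 3)*(d - 2)*(d - 1)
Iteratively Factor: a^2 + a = (a)*(a + 1)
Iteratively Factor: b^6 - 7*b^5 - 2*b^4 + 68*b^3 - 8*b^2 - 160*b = (b - 4)*(b^5 - 3*b^4 - 14*b^3 + 12*b^2 + 40*b) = (b - 4)*(b + 2)*(b^4 - 5*b^3 - 4*b^2 + 20*b) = (b - 5)*(b - 4)*(b + 2)*(b^3 - 4*b) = (b - 5)*(b - 4)*(b - 2)*(b + 2)*(b^2 + 2*b) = b*(b - 5)*(b - 4)*(b - 2)*(b + 2)*(b + 2)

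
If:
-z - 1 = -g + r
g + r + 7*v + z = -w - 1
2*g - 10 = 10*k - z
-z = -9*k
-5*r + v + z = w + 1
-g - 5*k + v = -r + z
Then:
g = 2368/473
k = 6/473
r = 1841/473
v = 611/473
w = -9013/473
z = 54/473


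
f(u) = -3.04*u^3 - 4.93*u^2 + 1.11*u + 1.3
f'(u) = -9.12*u^2 - 9.86*u + 1.11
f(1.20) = -9.72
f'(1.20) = -23.85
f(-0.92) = -1.53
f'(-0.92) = 2.46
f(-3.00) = 35.68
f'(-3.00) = -51.39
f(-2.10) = 5.38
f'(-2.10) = -18.40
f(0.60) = -0.47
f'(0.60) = -8.09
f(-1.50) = -1.20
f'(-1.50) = -4.62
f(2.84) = -104.95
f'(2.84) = -100.45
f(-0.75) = -1.02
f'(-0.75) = 3.38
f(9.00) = -2604.20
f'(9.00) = -826.35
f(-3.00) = 35.68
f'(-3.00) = -51.39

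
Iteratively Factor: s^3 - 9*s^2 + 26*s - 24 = (s - 2)*(s^2 - 7*s + 12) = (s - 4)*(s - 2)*(s - 3)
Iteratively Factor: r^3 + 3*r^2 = (r)*(r^2 + 3*r) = r^2*(r + 3)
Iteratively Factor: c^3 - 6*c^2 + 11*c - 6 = (c - 2)*(c^2 - 4*c + 3) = (c - 2)*(c - 1)*(c - 3)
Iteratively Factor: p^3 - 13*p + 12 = (p - 1)*(p^2 + p - 12) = (p - 1)*(p + 4)*(p - 3)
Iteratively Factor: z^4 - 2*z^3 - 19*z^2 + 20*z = (z - 1)*(z^3 - z^2 - 20*z) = z*(z - 1)*(z^2 - z - 20) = z*(z - 5)*(z - 1)*(z + 4)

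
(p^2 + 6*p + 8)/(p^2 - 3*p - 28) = (p + 2)/(p - 7)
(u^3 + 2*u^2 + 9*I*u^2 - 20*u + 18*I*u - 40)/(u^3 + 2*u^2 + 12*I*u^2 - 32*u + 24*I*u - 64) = (u + 5*I)/(u + 8*I)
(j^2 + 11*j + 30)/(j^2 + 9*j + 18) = (j + 5)/(j + 3)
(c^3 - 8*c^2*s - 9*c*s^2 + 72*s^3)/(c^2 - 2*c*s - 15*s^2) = (-c^2 + 11*c*s - 24*s^2)/(-c + 5*s)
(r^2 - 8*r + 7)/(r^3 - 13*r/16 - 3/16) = 16*(r - 7)/(16*r^2 + 16*r + 3)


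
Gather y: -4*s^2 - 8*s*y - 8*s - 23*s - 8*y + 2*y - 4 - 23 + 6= -4*s^2 - 31*s + y*(-8*s - 6) - 21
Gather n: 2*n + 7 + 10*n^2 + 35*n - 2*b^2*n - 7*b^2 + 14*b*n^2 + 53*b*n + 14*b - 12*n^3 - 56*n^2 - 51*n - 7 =-7*b^2 + 14*b - 12*n^3 + n^2*(14*b - 46) + n*(-2*b^2 + 53*b - 14)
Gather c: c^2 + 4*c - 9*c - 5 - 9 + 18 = c^2 - 5*c + 4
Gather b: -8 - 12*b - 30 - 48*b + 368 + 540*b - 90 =480*b + 240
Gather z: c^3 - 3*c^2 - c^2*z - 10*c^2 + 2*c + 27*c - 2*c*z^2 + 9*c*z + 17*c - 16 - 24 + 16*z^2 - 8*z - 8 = c^3 - 13*c^2 + 46*c + z^2*(16 - 2*c) + z*(-c^2 + 9*c - 8) - 48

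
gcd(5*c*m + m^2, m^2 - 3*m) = m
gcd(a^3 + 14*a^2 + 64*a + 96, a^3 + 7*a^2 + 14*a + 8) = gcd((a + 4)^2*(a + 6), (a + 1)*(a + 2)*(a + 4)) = a + 4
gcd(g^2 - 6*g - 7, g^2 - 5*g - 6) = g + 1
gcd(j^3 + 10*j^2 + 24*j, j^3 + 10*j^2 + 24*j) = j^3 + 10*j^2 + 24*j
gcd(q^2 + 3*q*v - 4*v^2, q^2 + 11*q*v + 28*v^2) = q + 4*v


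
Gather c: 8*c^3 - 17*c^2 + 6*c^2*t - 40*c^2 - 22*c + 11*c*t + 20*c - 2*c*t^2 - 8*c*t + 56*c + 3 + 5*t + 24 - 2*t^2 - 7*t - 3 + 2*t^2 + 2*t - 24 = 8*c^3 + c^2*(6*t - 57) + c*(-2*t^2 + 3*t + 54)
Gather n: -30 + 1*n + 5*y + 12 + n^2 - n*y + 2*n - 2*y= n^2 + n*(3 - y) + 3*y - 18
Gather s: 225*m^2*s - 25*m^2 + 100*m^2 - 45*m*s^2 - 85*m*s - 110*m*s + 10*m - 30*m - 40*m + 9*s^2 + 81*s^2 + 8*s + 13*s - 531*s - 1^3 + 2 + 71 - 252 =75*m^2 - 60*m + s^2*(90 - 45*m) + s*(225*m^2 - 195*m - 510) - 180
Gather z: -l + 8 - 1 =7 - l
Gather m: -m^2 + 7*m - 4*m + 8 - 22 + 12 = -m^2 + 3*m - 2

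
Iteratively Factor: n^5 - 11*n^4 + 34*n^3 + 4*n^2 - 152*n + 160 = (n - 4)*(n^4 - 7*n^3 + 6*n^2 + 28*n - 40) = (n - 4)*(n - 2)*(n^3 - 5*n^2 - 4*n + 20) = (n - 5)*(n - 4)*(n - 2)*(n^2 - 4) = (n - 5)*(n - 4)*(n - 2)*(n + 2)*(n - 2)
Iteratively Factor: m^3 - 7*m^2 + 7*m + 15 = (m - 3)*(m^2 - 4*m - 5) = (m - 3)*(m + 1)*(m - 5)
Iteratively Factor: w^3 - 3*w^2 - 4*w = (w + 1)*(w^2 - 4*w) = w*(w + 1)*(w - 4)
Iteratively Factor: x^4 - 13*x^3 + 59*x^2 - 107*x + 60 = (x - 5)*(x^3 - 8*x^2 + 19*x - 12) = (x - 5)*(x - 1)*(x^2 - 7*x + 12) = (x - 5)*(x - 4)*(x - 1)*(x - 3)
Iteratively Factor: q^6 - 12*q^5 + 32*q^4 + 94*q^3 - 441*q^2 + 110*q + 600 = (q + 3)*(q^5 - 15*q^4 + 77*q^3 - 137*q^2 - 30*q + 200) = (q - 5)*(q + 3)*(q^4 - 10*q^3 + 27*q^2 - 2*q - 40) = (q - 5)*(q - 2)*(q + 3)*(q^3 - 8*q^2 + 11*q + 20) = (q - 5)^2*(q - 2)*(q + 3)*(q^2 - 3*q - 4) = (q - 5)^2*(q - 4)*(q - 2)*(q + 3)*(q + 1)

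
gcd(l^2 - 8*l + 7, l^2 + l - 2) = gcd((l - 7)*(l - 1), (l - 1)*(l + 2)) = l - 1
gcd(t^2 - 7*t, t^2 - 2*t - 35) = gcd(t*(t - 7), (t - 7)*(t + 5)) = t - 7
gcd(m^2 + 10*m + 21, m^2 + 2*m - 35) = m + 7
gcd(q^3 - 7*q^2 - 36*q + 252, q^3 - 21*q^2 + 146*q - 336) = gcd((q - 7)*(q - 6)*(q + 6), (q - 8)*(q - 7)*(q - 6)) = q^2 - 13*q + 42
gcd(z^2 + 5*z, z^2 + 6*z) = z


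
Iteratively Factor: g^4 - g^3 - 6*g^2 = (g)*(g^3 - g^2 - 6*g) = g*(g + 2)*(g^2 - 3*g) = g*(g - 3)*(g + 2)*(g)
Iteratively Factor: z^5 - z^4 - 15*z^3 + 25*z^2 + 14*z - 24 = (z + 4)*(z^4 - 5*z^3 + 5*z^2 + 5*z - 6) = (z + 1)*(z + 4)*(z^3 - 6*z^2 + 11*z - 6) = (z - 2)*(z + 1)*(z + 4)*(z^2 - 4*z + 3) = (z - 3)*(z - 2)*(z + 1)*(z + 4)*(z - 1)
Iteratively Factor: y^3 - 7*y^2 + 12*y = (y)*(y^2 - 7*y + 12) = y*(y - 3)*(y - 4)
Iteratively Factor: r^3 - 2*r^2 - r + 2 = (r + 1)*(r^2 - 3*r + 2) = (r - 1)*(r + 1)*(r - 2)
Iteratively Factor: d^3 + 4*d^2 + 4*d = (d)*(d^2 + 4*d + 4) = d*(d + 2)*(d + 2)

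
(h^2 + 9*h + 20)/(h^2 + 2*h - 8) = (h + 5)/(h - 2)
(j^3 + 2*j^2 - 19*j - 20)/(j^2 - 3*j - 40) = (j^2 - 3*j - 4)/(j - 8)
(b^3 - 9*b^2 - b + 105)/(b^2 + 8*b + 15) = (b^2 - 12*b + 35)/(b + 5)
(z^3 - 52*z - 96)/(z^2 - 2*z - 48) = z + 2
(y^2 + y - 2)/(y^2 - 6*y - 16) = (y - 1)/(y - 8)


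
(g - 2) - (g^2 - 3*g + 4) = -g^2 + 4*g - 6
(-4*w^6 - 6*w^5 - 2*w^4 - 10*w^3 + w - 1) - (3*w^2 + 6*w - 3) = -4*w^6 - 6*w^5 - 2*w^4 - 10*w^3 - 3*w^2 - 5*w + 2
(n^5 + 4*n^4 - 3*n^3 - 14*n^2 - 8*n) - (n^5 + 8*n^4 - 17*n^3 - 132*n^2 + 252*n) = -4*n^4 + 14*n^3 + 118*n^2 - 260*n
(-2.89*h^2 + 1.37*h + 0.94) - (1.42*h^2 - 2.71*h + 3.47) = -4.31*h^2 + 4.08*h - 2.53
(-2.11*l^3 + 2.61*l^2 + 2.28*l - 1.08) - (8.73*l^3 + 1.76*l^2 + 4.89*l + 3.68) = -10.84*l^3 + 0.85*l^2 - 2.61*l - 4.76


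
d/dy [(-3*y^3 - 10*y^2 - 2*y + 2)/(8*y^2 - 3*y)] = 2*(-12*y^4 + 9*y^3 + 23*y^2 - 16*y + 3)/(y^2*(64*y^2 - 48*y + 9))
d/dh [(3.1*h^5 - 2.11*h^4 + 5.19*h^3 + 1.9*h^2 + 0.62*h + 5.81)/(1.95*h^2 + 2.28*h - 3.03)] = (18.135*h^6 + 20.043*h^5 - 51.2769*h^4 + 49.2396*h^3 - 44.0541*h^2 - 34.173*h - 15.1254)/(3.8025*h^4 + 8.892*h^3 - 6.6186*h^2 - 13.8168*h + 9.1809)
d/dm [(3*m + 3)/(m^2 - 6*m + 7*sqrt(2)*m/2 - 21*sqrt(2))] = 6*(2*m^2 - 12*m + 7*sqrt(2)*m - (m + 1)*(4*m - 12 + 7*sqrt(2)) - 42*sqrt(2))/(2*m^2 - 12*m + 7*sqrt(2)*m - 42*sqrt(2))^2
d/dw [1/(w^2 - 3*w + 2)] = (3 - 2*w)/(w^2 - 3*w + 2)^2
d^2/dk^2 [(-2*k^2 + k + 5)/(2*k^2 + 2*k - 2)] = 3*(k^3 + 3*k^2 + 6*k + 3)/(k^6 + 3*k^5 - 5*k^3 + 3*k - 1)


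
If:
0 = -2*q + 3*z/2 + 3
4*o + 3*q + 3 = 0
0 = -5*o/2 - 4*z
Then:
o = -240/83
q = 237/83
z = 150/83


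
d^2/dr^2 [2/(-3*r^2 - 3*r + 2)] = 12*(3*r^2 + 3*r - 3*(2*r + 1)^2 - 2)/(3*r^2 + 3*r - 2)^3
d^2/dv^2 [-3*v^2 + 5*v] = -6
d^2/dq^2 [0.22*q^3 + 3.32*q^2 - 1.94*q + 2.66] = 1.32*q + 6.64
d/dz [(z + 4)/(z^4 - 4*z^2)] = (z*(z^2 - 4) - 4*(z + 4)*(z^2 - 2))/(z^3*(z^2 - 4)^2)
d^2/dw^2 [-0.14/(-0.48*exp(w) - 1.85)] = (0.032256*exp(w) - 0.12432)*exp(w)/(0.48*exp(w) + 1.85)^3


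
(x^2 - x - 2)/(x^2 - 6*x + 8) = (x + 1)/(x - 4)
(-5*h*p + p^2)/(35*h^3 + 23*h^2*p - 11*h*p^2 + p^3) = p/(-7*h^2 - 6*h*p + p^2)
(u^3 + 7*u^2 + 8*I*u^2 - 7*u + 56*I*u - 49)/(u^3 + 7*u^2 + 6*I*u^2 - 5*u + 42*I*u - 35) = (u + 7*I)/(u + 5*I)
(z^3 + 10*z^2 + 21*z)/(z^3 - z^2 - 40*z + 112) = z*(z + 3)/(z^2 - 8*z + 16)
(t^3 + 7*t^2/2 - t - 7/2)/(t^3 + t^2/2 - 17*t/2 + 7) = (t + 1)/(t - 2)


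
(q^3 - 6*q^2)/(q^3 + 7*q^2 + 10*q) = q*(q - 6)/(q^2 + 7*q + 10)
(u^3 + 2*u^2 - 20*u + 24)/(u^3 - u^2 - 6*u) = (-u^3 - 2*u^2 + 20*u - 24)/(u*(-u^2 + u + 6))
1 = 1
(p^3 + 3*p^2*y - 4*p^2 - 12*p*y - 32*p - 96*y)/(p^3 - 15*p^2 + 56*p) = (p^2 + 3*p*y + 4*p + 12*y)/(p*(p - 7))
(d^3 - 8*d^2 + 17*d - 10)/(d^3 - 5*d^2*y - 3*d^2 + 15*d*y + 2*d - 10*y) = (5 - d)/(-d + 5*y)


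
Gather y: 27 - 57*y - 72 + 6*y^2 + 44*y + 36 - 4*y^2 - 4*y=2*y^2 - 17*y - 9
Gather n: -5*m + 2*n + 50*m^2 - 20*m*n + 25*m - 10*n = 50*m^2 + 20*m + n*(-20*m - 8)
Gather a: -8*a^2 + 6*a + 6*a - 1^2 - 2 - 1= -8*a^2 + 12*a - 4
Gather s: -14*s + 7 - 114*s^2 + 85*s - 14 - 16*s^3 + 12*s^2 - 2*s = -16*s^3 - 102*s^2 + 69*s - 7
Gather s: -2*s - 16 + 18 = 2 - 2*s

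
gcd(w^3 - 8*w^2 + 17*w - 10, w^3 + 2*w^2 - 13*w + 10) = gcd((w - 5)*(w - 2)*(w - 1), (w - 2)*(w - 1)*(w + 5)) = w^2 - 3*w + 2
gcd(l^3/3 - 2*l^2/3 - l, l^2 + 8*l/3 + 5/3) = l + 1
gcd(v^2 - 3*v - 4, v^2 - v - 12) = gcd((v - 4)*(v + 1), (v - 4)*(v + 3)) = v - 4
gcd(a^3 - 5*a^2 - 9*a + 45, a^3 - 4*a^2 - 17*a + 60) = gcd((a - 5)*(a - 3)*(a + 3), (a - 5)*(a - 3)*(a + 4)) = a^2 - 8*a + 15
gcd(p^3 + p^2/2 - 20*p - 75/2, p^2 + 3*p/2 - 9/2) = p + 3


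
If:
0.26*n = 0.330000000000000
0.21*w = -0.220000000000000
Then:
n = 1.27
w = -1.05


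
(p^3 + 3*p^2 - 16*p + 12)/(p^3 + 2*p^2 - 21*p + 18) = (p - 2)/(p - 3)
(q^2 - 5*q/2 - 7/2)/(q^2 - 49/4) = 2*(q + 1)/(2*q + 7)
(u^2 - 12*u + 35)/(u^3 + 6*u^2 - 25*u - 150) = (u - 7)/(u^2 + 11*u + 30)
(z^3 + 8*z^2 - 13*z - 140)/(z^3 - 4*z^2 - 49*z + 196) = (z + 5)/(z - 7)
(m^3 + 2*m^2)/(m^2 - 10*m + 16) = m^2*(m + 2)/(m^2 - 10*m + 16)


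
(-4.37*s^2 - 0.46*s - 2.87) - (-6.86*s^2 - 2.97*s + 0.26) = 2.49*s^2 + 2.51*s - 3.13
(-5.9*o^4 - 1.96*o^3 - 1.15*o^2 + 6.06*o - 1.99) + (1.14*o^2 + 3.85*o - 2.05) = -5.9*o^4 - 1.96*o^3 - 0.01*o^2 + 9.91*o - 4.04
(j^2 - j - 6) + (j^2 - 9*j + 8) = 2*j^2 - 10*j + 2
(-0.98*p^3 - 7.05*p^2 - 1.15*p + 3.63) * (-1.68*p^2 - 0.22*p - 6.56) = 1.6464*p^5 + 12.0596*p^4 + 9.9118*p^3 + 40.4026*p^2 + 6.7454*p - 23.8128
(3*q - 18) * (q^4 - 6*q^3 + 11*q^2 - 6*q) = 3*q^5 - 36*q^4 + 141*q^3 - 216*q^2 + 108*q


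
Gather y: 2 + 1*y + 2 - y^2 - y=4 - y^2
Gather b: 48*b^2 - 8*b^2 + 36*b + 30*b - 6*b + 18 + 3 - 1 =40*b^2 + 60*b + 20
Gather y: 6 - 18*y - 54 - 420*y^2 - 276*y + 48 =-420*y^2 - 294*y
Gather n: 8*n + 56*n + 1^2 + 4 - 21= 64*n - 16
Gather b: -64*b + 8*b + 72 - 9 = 63 - 56*b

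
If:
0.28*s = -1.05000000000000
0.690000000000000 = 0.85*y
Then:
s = -3.75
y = 0.81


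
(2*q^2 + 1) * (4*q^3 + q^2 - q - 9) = 8*q^5 + 2*q^4 + 2*q^3 - 17*q^2 - q - 9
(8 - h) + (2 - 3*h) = 10 - 4*h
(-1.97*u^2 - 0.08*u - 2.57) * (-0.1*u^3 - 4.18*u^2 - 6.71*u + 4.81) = 0.197*u^5 + 8.2426*u^4 + 13.8101*u^3 + 1.8037*u^2 + 16.8599*u - 12.3617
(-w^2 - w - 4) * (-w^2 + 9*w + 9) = w^4 - 8*w^3 - 14*w^2 - 45*w - 36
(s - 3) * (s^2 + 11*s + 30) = s^3 + 8*s^2 - 3*s - 90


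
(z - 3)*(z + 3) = z^2 - 9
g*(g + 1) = g^2 + g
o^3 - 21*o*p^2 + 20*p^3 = (o - 4*p)*(o - p)*(o + 5*p)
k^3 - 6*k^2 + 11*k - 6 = (k - 3)*(k - 2)*(k - 1)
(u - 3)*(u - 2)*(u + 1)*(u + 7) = u^4 + 3*u^3 - 27*u^2 + 13*u + 42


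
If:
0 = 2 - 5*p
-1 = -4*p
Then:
No Solution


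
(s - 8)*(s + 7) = s^2 - s - 56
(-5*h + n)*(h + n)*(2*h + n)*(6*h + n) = -60*h^4 - 88*h^3*n - 25*h^2*n^2 + 4*h*n^3 + n^4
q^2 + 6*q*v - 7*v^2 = (q - v)*(q + 7*v)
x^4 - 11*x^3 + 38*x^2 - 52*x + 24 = (x - 6)*(x - 2)^2*(x - 1)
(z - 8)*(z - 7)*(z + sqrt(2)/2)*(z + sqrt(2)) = z^4 - 15*z^3 + 3*sqrt(2)*z^3/2 - 45*sqrt(2)*z^2/2 + 57*z^2 - 15*z + 84*sqrt(2)*z + 56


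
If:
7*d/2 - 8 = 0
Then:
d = 16/7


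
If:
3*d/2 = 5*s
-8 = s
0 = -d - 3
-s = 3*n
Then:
No Solution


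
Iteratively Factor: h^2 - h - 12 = (h + 3)*(h - 4)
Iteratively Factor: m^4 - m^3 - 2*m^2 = (m + 1)*(m^3 - 2*m^2) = m*(m + 1)*(m^2 - 2*m) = m^2*(m + 1)*(m - 2)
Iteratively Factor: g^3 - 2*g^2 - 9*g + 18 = (g - 3)*(g^2 + g - 6) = (g - 3)*(g - 2)*(g + 3)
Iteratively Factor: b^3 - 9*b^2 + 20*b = (b - 5)*(b^2 - 4*b) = (b - 5)*(b - 4)*(b)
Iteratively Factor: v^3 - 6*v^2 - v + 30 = (v + 2)*(v^2 - 8*v + 15) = (v - 5)*(v + 2)*(v - 3)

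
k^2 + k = k*(k + 1)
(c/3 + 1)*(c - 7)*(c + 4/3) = c^3/3 - 8*c^2/9 - 79*c/9 - 28/3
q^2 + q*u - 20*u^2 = (q - 4*u)*(q + 5*u)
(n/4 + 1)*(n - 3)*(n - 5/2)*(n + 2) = n^4/4 + n^3/8 - 35*n^2/8 + n/4 + 15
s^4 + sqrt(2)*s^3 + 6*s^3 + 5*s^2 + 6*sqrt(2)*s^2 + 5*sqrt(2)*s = s*(s + 1)*(s + 5)*(s + sqrt(2))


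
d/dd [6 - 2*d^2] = -4*d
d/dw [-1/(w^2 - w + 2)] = (2*w - 1)/(w^2 - w + 2)^2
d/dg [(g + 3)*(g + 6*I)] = 2*g + 3 + 6*I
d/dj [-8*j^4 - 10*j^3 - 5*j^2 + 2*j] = -32*j^3 - 30*j^2 - 10*j + 2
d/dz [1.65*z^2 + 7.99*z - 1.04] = 3.3*z + 7.99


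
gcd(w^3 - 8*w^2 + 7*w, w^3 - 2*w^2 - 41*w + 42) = w^2 - 8*w + 7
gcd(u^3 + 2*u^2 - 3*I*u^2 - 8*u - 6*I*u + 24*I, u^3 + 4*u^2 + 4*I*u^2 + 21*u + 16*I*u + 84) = u^2 + u*(4 - 3*I) - 12*I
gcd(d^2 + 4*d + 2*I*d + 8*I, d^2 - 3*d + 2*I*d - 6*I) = d + 2*I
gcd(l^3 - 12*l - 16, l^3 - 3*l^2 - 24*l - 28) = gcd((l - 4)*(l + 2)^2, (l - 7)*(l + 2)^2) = l^2 + 4*l + 4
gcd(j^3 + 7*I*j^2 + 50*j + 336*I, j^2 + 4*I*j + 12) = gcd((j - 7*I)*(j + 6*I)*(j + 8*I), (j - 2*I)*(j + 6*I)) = j + 6*I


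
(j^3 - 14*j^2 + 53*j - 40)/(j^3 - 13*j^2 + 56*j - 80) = (j^2 - 9*j + 8)/(j^2 - 8*j + 16)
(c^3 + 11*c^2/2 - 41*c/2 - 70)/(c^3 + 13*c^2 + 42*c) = (c^2 - 3*c/2 - 10)/(c*(c + 6))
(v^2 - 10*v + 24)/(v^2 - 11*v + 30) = (v - 4)/(v - 5)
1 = 1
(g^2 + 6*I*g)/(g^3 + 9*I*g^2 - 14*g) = (g + 6*I)/(g^2 + 9*I*g - 14)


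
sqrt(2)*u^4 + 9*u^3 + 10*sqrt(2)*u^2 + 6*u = u*(u + sqrt(2))*(u + 3*sqrt(2))*(sqrt(2)*u + 1)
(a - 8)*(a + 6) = a^2 - 2*a - 48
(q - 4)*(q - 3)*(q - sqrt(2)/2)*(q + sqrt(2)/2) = q^4 - 7*q^3 + 23*q^2/2 + 7*q/2 - 6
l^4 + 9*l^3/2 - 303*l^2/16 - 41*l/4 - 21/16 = (l - 3)*(l + 1/4)^2*(l + 7)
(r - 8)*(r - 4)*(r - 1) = r^3 - 13*r^2 + 44*r - 32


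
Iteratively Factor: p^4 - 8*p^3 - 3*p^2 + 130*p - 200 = (p - 5)*(p^3 - 3*p^2 - 18*p + 40) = (p - 5)*(p + 4)*(p^2 - 7*p + 10) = (p - 5)*(p - 2)*(p + 4)*(p - 5)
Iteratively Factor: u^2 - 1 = (u - 1)*(u + 1)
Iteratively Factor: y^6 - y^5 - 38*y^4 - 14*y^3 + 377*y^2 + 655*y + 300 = (y + 1)*(y^5 - 2*y^4 - 36*y^3 + 22*y^2 + 355*y + 300) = (y + 1)*(y + 4)*(y^4 - 6*y^3 - 12*y^2 + 70*y + 75) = (y + 1)^2*(y + 4)*(y^3 - 7*y^2 - 5*y + 75) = (y - 5)*(y + 1)^2*(y + 4)*(y^2 - 2*y - 15) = (y - 5)*(y + 1)^2*(y + 3)*(y + 4)*(y - 5)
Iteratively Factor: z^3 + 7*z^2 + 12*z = (z + 3)*(z^2 + 4*z) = (z + 3)*(z + 4)*(z)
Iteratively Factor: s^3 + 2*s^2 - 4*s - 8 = (s + 2)*(s^2 - 4) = (s - 2)*(s + 2)*(s + 2)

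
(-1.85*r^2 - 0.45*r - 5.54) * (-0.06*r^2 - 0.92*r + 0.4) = 0.111*r^4 + 1.729*r^3 + 0.00639999999999991*r^2 + 4.9168*r - 2.216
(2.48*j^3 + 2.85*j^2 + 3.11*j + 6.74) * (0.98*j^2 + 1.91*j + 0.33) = 2.4304*j^5 + 7.5298*j^4 + 9.3097*j^3 + 13.4858*j^2 + 13.8997*j + 2.2242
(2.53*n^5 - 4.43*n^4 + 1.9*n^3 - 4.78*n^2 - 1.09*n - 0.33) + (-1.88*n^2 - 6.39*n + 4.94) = 2.53*n^5 - 4.43*n^4 + 1.9*n^3 - 6.66*n^2 - 7.48*n + 4.61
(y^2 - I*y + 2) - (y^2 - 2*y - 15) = 2*y - I*y + 17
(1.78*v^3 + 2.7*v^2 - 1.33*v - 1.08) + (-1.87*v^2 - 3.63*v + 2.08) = 1.78*v^3 + 0.83*v^2 - 4.96*v + 1.0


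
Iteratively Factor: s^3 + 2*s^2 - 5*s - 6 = (s - 2)*(s^2 + 4*s + 3) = (s - 2)*(s + 1)*(s + 3)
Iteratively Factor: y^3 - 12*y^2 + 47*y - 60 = (y - 3)*(y^2 - 9*y + 20) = (y - 5)*(y - 3)*(y - 4)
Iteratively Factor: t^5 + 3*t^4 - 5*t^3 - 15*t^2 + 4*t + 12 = (t - 2)*(t^4 + 5*t^3 + 5*t^2 - 5*t - 6) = (t - 2)*(t + 1)*(t^3 + 4*t^2 + t - 6) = (t - 2)*(t + 1)*(t + 3)*(t^2 + t - 2) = (t - 2)*(t - 1)*(t + 1)*(t + 3)*(t + 2)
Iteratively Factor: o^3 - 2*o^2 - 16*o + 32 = (o - 2)*(o^2 - 16) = (o - 4)*(o - 2)*(o + 4)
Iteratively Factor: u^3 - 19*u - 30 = (u + 2)*(u^2 - 2*u - 15) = (u - 5)*(u + 2)*(u + 3)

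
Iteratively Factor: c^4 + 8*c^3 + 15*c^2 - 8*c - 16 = (c + 4)*(c^3 + 4*c^2 - c - 4) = (c + 4)^2*(c^2 - 1) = (c - 1)*(c + 4)^2*(c + 1)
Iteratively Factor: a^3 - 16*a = (a - 4)*(a^2 + 4*a) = (a - 4)*(a + 4)*(a)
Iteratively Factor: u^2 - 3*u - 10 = (u + 2)*(u - 5)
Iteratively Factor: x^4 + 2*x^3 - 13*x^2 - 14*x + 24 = (x + 2)*(x^3 - 13*x + 12) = (x - 3)*(x + 2)*(x^2 + 3*x - 4) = (x - 3)*(x - 1)*(x + 2)*(x + 4)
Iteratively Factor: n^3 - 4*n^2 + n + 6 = (n - 3)*(n^2 - n - 2) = (n - 3)*(n - 2)*(n + 1)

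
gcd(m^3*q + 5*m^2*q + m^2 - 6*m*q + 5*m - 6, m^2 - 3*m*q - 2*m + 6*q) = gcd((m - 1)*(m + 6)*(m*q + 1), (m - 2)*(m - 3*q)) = 1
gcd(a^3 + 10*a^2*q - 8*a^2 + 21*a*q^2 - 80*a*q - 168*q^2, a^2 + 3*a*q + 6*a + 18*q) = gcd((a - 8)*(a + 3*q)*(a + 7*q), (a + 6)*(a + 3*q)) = a + 3*q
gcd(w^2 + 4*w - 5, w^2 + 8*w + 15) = w + 5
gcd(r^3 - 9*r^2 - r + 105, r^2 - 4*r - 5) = r - 5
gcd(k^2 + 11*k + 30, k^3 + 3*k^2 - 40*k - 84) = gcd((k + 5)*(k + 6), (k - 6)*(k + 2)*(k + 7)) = 1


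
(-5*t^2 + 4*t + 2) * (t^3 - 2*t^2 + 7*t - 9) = -5*t^5 + 14*t^4 - 41*t^3 + 69*t^2 - 22*t - 18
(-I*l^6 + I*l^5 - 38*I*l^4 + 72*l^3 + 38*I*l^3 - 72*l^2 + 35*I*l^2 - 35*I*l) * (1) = -I*l^6 + I*l^5 - 38*I*l^4 + 72*l^3 + 38*I*l^3 - 72*l^2 + 35*I*l^2 - 35*I*l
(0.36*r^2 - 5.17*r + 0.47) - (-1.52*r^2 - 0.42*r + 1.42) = 1.88*r^2 - 4.75*r - 0.95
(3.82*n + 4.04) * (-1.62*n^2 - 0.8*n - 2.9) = -6.1884*n^3 - 9.6008*n^2 - 14.31*n - 11.716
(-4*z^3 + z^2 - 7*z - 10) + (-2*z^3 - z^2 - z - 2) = -6*z^3 - 8*z - 12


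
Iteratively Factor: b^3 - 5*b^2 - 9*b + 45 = (b - 3)*(b^2 - 2*b - 15) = (b - 5)*(b - 3)*(b + 3)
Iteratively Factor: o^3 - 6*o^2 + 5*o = (o - 5)*(o^2 - o) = (o - 5)*(o - 1)*(o)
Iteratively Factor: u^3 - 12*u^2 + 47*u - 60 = (u - 3)*(u^2 - 9*u + 20) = (u - 5)*(u - 3)*(u - 4)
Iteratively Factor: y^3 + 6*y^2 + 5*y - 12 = (y - 1)*(y^2 + 7*y + 12) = (y - 1)*(y + 4)*(y + 3)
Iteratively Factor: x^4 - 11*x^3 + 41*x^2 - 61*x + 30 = (x - 1)*(x^3 - 10*x^2 + 31*x - 30) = (x - 3)*(x - 1)*(x^2 - 7*x + 10) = (x - 3)*(x - 2)*(x - 1)*(x - 5)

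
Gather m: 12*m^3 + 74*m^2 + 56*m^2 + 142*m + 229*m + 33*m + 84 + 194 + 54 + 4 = 12*m^3 + 130*m^2 + 404*m + 336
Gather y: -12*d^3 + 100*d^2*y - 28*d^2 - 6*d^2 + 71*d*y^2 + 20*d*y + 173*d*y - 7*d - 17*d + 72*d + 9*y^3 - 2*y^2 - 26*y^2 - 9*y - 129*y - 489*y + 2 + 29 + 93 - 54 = -12*d^3 - 34*d^2 + 48*d + 9*y^3 + y^2*(71*d - 28) + y*(100*d^2 + 193*d - 627) + 70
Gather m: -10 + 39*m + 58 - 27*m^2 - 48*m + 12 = -27*m^2 - 9*m + 60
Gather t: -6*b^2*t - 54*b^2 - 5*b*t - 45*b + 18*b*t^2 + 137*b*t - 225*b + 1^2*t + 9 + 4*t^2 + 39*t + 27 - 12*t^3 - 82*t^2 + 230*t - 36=-54*b^2 - 270*b - 12*t^3 + t^2*(18*b - 78) + t*(-6*b^2 + 132*b + 270)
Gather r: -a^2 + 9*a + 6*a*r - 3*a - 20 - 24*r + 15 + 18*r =-a^2 + 6*a + r*(6*a - 6) - 5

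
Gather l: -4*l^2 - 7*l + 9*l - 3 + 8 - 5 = -4*l^2 + 2*l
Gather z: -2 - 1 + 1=-2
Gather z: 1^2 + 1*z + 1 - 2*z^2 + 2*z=-2*z^2 + 3*z + 2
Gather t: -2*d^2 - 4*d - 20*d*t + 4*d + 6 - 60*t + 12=-2*d^2 + t*(-20*d - 60) + 18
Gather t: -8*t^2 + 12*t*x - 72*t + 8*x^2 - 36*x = -8*t^2 + t*(12*x - 72) + 8*x^2 - 36*x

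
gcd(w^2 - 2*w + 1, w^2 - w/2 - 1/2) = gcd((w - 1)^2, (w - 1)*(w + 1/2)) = w - 1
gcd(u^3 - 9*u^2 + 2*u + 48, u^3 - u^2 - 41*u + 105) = u - 3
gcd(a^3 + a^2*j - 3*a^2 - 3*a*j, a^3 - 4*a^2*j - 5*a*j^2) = a^2 + a*j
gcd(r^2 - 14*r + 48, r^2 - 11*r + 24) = r - 8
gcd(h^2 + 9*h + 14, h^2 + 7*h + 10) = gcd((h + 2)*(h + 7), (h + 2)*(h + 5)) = h + 2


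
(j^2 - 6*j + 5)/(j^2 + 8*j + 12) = (j^2 - 6*j + 5)/(j^2 + 8*j + 12)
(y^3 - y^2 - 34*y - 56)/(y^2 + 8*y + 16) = (y^2 - 5*y - 14)/(y + 4)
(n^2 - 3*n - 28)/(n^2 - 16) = (n - 7)/(n - 4)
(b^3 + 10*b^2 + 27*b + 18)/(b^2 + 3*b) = b + 7 + 6/b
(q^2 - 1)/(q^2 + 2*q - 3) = (q + 1)/(q + 3)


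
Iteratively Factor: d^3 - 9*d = (d - 3)*(d^2 + 3*d) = (d - 3)*(d + 3)*(d)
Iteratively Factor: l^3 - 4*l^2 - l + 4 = (l - 4)*(l^2 - 1) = (l - 4)*(l + 1)*(l - 1)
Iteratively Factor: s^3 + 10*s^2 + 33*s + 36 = (s + 4)*(s^2 + 6*s + 9) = (s + 3)*(s + 4)*(s + 3)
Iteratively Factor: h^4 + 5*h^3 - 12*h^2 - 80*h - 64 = (h - 4)*(h^3 + 9*h^2 + 24*h + 16) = (h - 4)*(h + 1)*(h^2 + 8*h + 16) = (h - 4)*(h + 1)*(h + 4)*(h + 4)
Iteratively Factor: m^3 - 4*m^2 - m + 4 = (m - 1)*(m^2 - 3*m - 4) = (m - 1)*(m + 1)*(m - 4)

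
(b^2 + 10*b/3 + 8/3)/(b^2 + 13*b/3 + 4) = (b + 2)/(b + 3)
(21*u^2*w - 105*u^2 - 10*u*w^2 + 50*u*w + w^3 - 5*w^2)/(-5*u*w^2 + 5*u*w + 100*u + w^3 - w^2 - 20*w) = (-21*u^2 + 10*u*w - w^2)/(5*u*w + 20*u - w^2 - 4*w)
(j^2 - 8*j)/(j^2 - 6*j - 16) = j/(j + 2)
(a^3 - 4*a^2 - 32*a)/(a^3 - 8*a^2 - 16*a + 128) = a/(a - 4)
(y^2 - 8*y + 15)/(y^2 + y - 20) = (y^2 - 8*y + 15)/(y^2 + y - 20)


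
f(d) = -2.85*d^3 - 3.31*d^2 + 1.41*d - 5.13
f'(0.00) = 1.41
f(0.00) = -5.13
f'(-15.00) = -1823.04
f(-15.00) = 8847.72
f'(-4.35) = -131.58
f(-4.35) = 160.69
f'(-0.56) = 2.44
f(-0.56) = -6.46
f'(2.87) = -88.01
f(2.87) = -95.72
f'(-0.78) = 1.37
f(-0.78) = -6.89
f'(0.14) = 0.32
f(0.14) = -5.01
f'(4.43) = -195.71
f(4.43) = -311.62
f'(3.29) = -112.92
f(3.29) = -137.81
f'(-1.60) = -9.89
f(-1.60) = -4.19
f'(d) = -8.55*d^2 - 6.62*d + 1.41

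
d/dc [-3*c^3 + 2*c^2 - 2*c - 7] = -9*c^2 + 4*c - 2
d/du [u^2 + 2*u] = 2*u + 2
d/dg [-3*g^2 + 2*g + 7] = 2 - 6*g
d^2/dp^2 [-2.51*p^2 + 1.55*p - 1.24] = -5.02000000000000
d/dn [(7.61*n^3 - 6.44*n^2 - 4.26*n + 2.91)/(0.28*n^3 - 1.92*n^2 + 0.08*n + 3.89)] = (-12.808*n^4 + 3.6032*n^3 + 77.6699*n^2 - 38.9288*n - 16.8042)/(0.0784*n^6 - 1.0752*n^5 + 3.7312*n^4 + 1.8712*n^3 - 14.9312*n^2 + 0.6224*n + 15.1321)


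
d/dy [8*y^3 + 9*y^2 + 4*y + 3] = 24*y^2 + 18*y + 4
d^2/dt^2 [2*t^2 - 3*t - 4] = 4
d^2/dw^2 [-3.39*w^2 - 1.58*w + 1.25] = -6.78000000000000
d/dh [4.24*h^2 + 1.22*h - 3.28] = 8.48*h + 1.22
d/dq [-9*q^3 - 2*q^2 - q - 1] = -27*q^2 - 4*q - 1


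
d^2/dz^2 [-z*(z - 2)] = -2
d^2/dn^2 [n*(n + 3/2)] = 2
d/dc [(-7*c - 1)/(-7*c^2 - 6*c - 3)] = (-49*c^2 - 14*c + 15)/(49*c^4 + 84*c^3 + 78*c^2 + 36*c + 9)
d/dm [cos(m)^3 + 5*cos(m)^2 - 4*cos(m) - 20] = (-3*cos(m)^2 - 10*cos(m) + 4)*sin(m)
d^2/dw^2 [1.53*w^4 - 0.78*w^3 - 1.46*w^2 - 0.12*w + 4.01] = 18.36*w^2 - 4.68*w - 2.92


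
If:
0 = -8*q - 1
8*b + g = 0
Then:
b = -g/8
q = -1/8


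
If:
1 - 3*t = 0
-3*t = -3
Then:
No Solution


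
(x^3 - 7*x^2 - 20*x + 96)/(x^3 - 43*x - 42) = (-x^3 + 7*x^2 + 20*x - 96)/(-x^3 + 43*x + 42)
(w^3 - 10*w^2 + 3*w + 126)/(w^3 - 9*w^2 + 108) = (w - 7)/(w - 6)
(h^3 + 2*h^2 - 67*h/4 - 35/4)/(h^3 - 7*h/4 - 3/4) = (2*h^2 + 3*h - 35)/(2*h^2 - h - 3)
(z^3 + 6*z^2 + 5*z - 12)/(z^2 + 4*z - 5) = (z^2 + 7*z + 12)/(z + 5)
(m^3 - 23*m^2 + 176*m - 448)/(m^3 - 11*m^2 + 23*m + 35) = (m^2 - 16*m + 64)/(m^2 - 4*m - 5)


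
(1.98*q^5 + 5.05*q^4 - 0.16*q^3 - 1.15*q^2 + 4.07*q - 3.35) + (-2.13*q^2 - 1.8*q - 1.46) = 1.98*q^5 + 5.05*q^4 - 0.16*q^3 - 3.28*q^2 + 2.27*q - 4.81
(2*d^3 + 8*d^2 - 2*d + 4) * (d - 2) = 2*d^4 + 4*d^3 - 18*d^2 + 8*d - 8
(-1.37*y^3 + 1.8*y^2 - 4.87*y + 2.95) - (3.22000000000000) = -1.37*y^3 + 1.8*y^2 - 4.87*y - 0.27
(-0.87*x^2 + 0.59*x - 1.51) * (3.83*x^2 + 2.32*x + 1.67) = -3.3321*x^4 + 0.2413*x^3 - 5.8674*x^2 - 2.5179*x - 2.5217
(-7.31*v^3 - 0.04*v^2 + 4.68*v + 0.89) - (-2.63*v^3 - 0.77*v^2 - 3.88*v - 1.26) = -4.68*v^3 + 0.73*v^2 + 8.56*v + 2.15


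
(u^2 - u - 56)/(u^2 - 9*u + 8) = (u + 7)/(u - 1)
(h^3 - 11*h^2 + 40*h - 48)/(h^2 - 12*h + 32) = (h^2 - 7*h + 12)/(h - 8)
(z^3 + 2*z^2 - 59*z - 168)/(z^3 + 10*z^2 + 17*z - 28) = (z^2 - 5*z - 24)/(z^2 + 3*z - 4)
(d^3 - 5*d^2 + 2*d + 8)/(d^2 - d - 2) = d - 4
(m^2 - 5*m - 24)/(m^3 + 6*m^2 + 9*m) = (m - 8)/(m*(m + 3))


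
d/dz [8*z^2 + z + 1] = 16*z + 1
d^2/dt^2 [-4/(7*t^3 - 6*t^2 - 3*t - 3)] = 24*((7*t - 2)*(-7*t^3 + 6*t^2 + 3*t + 3) + 3*(-7*t^2 + 4*t + 1)^2)/(-7*t^3 + 6*t^2 + 3*t + 3)^3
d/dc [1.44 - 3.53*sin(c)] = -3.53*cos(c)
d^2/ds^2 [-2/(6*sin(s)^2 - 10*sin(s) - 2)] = (-36*sin(s)^4 + 45*sin(s)^3 + 17*sin(s)^2 - 85*sin(s) + 56)/(-3*sin(s)^2 + 5*sin(s) + 1)^3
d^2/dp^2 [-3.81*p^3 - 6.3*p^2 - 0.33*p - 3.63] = -22.86*p - 12.6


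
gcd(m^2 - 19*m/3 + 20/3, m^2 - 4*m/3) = m - 4/3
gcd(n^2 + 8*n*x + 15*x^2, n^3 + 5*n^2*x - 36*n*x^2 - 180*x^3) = n + 5*x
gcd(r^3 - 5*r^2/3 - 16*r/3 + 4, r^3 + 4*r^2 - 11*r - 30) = r^2 - r - 6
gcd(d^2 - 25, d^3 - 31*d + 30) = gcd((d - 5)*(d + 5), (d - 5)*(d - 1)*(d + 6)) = d - 5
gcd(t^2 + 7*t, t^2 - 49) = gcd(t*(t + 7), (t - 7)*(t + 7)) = t + 7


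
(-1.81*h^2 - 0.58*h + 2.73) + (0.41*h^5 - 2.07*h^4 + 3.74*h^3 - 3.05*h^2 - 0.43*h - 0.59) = 0.41*h^5 - 2.07*h^4 + 3.74*h^3 - 4.86*h^2 - 1.01*h + 2.14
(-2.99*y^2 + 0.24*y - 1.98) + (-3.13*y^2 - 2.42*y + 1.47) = -6.12*y^2 - 2.18*y - 0.51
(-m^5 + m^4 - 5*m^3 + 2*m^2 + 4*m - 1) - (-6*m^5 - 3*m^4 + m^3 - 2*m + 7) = 5*m^5 + 4*m^4 - 6*m^3 + 2*m^2 + 6*m - 8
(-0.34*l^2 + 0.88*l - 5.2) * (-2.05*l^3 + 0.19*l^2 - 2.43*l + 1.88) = 0.697*l^5 - 1.8686*l^4 + 11.6534*l^3 - 3.7656*l^2 + 14.2904*l - 9.776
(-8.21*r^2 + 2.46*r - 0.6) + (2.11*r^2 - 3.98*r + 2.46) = -6.1*r^2 - 1.52*r + 1.86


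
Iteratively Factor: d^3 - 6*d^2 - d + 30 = (d - 3)*(d^2 - 3*d - 10) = (d - 5)*(d - 3)*(d + 2)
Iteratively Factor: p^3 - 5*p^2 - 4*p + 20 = (p - 2)*(p^2 - 3*p - 10) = (p - 5)*(p - 2)*(p + 2)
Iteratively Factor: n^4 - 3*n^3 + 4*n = (n - 2)*(n^3 - n^2 - 2*n) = n*(n - 2)*(n^2 - n - 2) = n*(n - 2)^2*(n + 1)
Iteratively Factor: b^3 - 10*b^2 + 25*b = (b - 5)*(b^2 - 5*b) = (b - 5)^2*(b)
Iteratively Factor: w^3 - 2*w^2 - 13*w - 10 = (w - 5)*(w^2 + 3*w + 2) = (w - 5)*(w + 1)*(w + 2)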